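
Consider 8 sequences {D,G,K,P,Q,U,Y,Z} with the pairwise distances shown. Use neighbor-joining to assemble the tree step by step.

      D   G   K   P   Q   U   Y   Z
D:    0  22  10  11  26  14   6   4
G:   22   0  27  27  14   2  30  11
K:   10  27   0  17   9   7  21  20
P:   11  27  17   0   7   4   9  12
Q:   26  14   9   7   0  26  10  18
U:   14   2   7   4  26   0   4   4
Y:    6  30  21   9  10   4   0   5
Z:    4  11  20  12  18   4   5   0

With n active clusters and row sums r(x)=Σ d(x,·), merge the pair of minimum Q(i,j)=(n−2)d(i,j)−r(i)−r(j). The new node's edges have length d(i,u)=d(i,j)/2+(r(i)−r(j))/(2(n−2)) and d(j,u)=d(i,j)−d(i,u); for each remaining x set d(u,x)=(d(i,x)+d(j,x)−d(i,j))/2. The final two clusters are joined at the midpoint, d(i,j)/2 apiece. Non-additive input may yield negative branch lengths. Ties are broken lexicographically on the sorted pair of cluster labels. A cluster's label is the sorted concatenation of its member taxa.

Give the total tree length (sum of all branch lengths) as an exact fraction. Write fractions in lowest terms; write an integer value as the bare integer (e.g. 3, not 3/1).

617/16

1. join G+U (d=2, Q=-182) ⇒ GU; edges |G|=7, |U|=-5
  updated: d(D,GU)=17, d(GU,K)=16, d(GU,P)=29/2, d(GU,Q)=19, d(GU,Y)=16, d(GU,Z)=13/2
2. join K+Q (d=9, Q=-137) ⇒ KQ; edges |K|=49/10, |Q|=41/10
  updated: d(D,KQ)=27/2, d(GU,KQ)=13, d(KQ,P)=15/2, d(KQ,Y)=11, d(KQ,Z)=29/2
3. join KQ+P (d=15/2, Q=-167/2) ⇒ KPQ; edges |KQ|=71/16, |P|=49/16
  updated: d(D,KPQ)=17/2, d(GU,KPQ)=10, d(KPQ,Y)=25/4, d(KPQ,Z)=19/2
4. join GU+Z (d=13/2, Q=-55) ⇒ GUZ; edges |GU|=22/3, |Z|=-5/6
  updated: d(D,GUZ)=29/4, d(GUZ,KPQ)=13/2, d(GUZ,Y)=29/4
5. join D+Y (d=6, Q=-117/4) ⇒ DY; edges |D|=57/16, |Y|=39/16
  updated: d(DY,GUZ)=17/4, d(DY,KPQ)=35/8
6. join DY+GUZ (d=17/4, Q=-121/8) ⇒ DGUYZ; edges |DY|=17/16, |GUZ|=51/16
  updated: d(DGUYZ,KPQ)=53/16
7. join DGUYZ+KPQ (d=53/16) ⇒ DGKPQUYZ; edges |DGUYZ|=53/32, |KPQ|=53/32
final tree: (((D:57/16,Y:39/16):17/16,((G:7,U:-5):22/3,Z:-5/6):51/16):53/32,((K:49/10,Q:41/10):71/16,P:49/16):53/32)
total length: 617/16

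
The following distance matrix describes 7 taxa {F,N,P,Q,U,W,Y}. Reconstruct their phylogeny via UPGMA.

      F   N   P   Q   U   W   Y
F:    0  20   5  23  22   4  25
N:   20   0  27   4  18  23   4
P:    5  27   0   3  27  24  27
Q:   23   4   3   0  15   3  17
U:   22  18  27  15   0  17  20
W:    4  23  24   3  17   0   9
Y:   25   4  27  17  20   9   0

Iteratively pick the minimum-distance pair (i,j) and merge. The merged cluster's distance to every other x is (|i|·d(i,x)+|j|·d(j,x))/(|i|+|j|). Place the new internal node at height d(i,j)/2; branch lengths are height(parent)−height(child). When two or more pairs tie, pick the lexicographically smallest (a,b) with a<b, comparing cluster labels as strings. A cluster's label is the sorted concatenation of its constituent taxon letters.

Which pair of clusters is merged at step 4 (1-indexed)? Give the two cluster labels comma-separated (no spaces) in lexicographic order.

FW,PQ

1. join P+Q (d=3) ⇒ PQ; edges |P|=3/2, |Q|=3/2
  updated: d(F,PQ)=14, d(N,PQ)=31/2, d(PQ,U)=21, d(PQ,W)=27/2, d(PQ,Y)=22
2. join F+W (d=4) ⇒ FW; edges |F|=2, |W|=2
  updated: d(FW,N)=43/2, d(FW,PQ)=55/4, d(FW,U)=39/2, d(FW,Y)=17
3. join N+Y (d=4) ⇒ NY; edges |N|=2, |Y|=2
  updated: d(FW,NY)=77/4, d(NY,PQ)=75/4, d(NY,U)=19
4. join FW+PQ (d=55/4) ⇒ FPQW; edges |FW|=39/8, |PQ|=43/8
  updated: d(FPQW,NY)=19, d(FPQW,U)=81/4
5. join FPQW+NY (d=19) ⇒ FNPQWY; edges |FPQW|=21/8, |NY|=15/2
  updated: d(FNPQWY,U)=119/6
6. join FNPQWY+U (d=119/6) ⇒ FNPQUWY; edges |FNPQWY|=5/12, |U|=119/12
final tree: ((((F:2,W:2):39/8,(P:3/2,Q:3/2):43/8):21/8,(N:2,Y:2):15/2):5/12,U:119/12)
total length: 1001/24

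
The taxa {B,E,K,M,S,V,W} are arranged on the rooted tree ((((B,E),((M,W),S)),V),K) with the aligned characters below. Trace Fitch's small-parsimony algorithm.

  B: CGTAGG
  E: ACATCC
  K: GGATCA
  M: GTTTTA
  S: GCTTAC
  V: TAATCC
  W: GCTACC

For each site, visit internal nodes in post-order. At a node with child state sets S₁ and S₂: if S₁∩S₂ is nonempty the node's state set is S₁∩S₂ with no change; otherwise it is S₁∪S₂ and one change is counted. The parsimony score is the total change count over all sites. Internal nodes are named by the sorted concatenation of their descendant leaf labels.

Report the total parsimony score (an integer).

BE@0: {C} ∪ {A} = {A,C} (union, +1)
MW@0: {G} ∩ {G} = {G} (intersection, +0)
MSW@0: {G} ∩ {G} = {G} (intersection, +0)
BEMSW@0: {A,C} ∪ {G} = {A,C,G} (union, +1)
BEMSVW@0: {A,C,G} ∪ {T} = {A,C,G,T} (union, +1)
BEKMSVW@0: {A,C,G,T} ∩ {G} = {G} (intersection, +0)
BE@1: {G} ∪ {C} = {C,G} (union, +1)
MW@1: {T} ∪ {C} = {C,T} (union, +1)
MSW@1: {C,T} ∩ {C} = {C} (intersection, +0)
BEMSW@1: {C,G} ∩ {C} = {C} (intersection, +0)
BEMSVW@1: {C} ∪ {A} = {A,C} (union, +1)
BEKMSVW@1: {A,C} ∪ {G} = {A,C,G} (union, +1)
BE@2: {T} ∪ {A} = {A,T} (union, +1)
MW@2: {T} ∩ {T} = {T} (intersection, +0)
MSW@2: {T} ∩ {T} = {T} (intersection, +0)
BEMSW@2: {A,T} ∩ {T} = {T} (intersection, +0)
BEMSVW@2: {T} ∪ {A} = {A,T} (union, +1)
BEKMSVW@2: {A,T} ∩ {A} = {A} (intersection, +0)
BE@3: {A} ∪ {T} = {A,T} (union, +1)
MW@3: {T} ∪ {A} = {A,T} (union, +1)
MSW@3: {A,T} ∩ {T} = {T} (intersection, +0)
BEMSW@3: {A,T} ∩ {T} = {T} (intersection, +0)
BEMSVW@3: {T} ∩ {T} = {T} (intersection, +0)
BEKMSVW@3: {T} ∩ {T} = {T} (intersection, +0)
BE@4: {G} ∪ {C} = {C,G} (union, +1)
MW@4: {T} ∪ {C} = {C,T} (union, +1)
MSW@4: {C,T} ∪ {A} = {A,C,T} (union, +1)
BEMSW@4: {C,G} ∩ {A,C,T} = {C} (intersection, +0)
BEMSVW@4: {C} ∩ {C} = {C} (intersection, +0)
BEKMSVW@4: {C} ∩ {C} = {C} (intersection, +0)
BE@5: {G} ∪ {C} = {C,G} (union, +1)
MW@5: {A} ∪ {C} = {A,C} (union, +1)
MSW@5: {A,C} ∩ {C} = {C} (intersection, +0)
BEMSW@5: {C,G} ∩ {C} = {C} (intersection, +0)
BEMSVW@5: {C} ∩ {C} = {C} (intersection, +0)
BEKMSVW@5: {C} ∪ {A} = {A,C} (union, +1)
per-site changes: [3, 4, 2, 2, 3, 3]; total = 17

17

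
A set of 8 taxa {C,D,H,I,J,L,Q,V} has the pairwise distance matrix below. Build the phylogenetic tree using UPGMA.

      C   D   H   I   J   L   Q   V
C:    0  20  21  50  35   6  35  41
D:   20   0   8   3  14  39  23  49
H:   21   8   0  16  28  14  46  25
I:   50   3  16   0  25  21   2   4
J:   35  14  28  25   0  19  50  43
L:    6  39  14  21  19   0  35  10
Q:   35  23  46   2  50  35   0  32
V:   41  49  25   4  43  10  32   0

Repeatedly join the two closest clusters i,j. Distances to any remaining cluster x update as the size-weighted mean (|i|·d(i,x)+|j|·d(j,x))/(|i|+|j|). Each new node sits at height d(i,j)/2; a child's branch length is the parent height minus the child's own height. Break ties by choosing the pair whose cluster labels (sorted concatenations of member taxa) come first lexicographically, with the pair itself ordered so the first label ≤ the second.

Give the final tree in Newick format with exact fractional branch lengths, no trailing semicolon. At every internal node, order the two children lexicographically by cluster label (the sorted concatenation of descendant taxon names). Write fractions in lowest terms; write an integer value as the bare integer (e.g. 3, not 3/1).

1. join I+Q (d=2) ⇒ IQ; edges |I|=1, |Q|=1
  updated: d(C,IQ)=85/2, d(D,IQ)=13, d(H,IQ)=31, d(IQ,J)=75/2, d(IQ,L)=28, d(IQ,V)=18
2. join C+L (d=6) ⇒ CL; edges |C|=3, |L|=3
  updated: d(CL,D)=59/2, d(CL,H)=35/2, d(CL,IQ)=141/4, d(CL,J)=27, d(CL,V)=51/2
3. join D+H (d=8) ⇒ DH; edges |D|=4, |H|=4
  updated: d(CL,DH)=47/2, d(DH,IQ)=22, d(DH,J)=21, d(DH,V)=37
4. join IQ+V (d=18) ⇒ IQV; edges |IQ|=8, |V|=9
  updated: d(CL,IQV)=32, d(DH,IQV)=27, d(IQV,J)=118/3
5. join DH+J (d=21) ⇒ DHJ; edges |DH|=13/2, |J|=21/2
  updated: d(CL,DHJ)=74/3, d(DHJ,IQV)=280/9
6. join CL+DHJ (d=74/3) ⇒ CDHJL; edges |CL|=28/3, |DHJ|=11/6
  updated: d(CDHJL,IQV)=472/15
7. join CDHJL+IQV (d=472/15) ⇒ CDHIJLQV; edges |CDHJL|=17/5, |IQV|=101/15
final tree: (((C:3,L:3):28/3,((D:4,H:4):13/2,J:21/2):11/6):17/5,((I:1,Q:1):8,V:9):101/15)
total length: 713/10

(((C:3,L:3):28/3,((D:4,H:4):13/2,J:21/2):11/6):17/5,((I:1,Q:1):8,V:9):101/15)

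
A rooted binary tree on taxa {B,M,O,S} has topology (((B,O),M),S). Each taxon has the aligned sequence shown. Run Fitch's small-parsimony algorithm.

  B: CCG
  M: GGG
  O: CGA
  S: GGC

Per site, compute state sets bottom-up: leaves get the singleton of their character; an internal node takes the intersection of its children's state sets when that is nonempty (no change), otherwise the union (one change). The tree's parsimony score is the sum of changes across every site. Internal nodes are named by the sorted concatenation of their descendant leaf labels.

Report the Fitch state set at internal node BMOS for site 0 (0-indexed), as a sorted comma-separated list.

G

[col 0] BO: children B:{C}, O:{C} ∩→ {C}; cost 0
[col 0] BMO: children BO:{C}, M:{G} ∪→ {C,G}; cost 1
[col 0] BMOS: children BMO:{C,G}, S:{G} ∩→ {G}; cost 0
[col 1] BO: children B:{C}, O:{G} ∪→ {C,G}; cost 1
[col 1] BMO: children BO:{C,G}, M:{G} ∩→ {G}; cost 0
[col 1] BMOS: children BMO:{G}, S:{G} ∩→ {G}; cost 0
[col 2] BO: children B:{G}, O:{A} ∪→ {A,G}; cost 1
[col 2] BMO: children BO:{A,G}, M:{G} ∩→ {G}; cost 0
[col 2] BMOS: children BMO:{G}, S:{C} ∪→ {C,G}; cost 1
per-site changes: [1, 1, 2]; total = 4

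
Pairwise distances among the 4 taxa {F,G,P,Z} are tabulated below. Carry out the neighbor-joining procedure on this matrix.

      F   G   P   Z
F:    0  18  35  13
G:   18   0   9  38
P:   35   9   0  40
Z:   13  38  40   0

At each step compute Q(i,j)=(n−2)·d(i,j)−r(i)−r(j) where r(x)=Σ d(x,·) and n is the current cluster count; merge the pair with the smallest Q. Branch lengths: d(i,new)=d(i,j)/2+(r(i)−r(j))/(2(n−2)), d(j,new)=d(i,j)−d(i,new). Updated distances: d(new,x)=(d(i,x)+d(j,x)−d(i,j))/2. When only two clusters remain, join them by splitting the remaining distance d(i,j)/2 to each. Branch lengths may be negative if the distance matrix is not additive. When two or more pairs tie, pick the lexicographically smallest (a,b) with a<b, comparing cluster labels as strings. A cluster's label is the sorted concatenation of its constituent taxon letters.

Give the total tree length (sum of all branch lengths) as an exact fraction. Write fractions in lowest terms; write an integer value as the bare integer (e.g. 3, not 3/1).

iteration 1: select F,Z (d=13, Q=-131); attach at lengths (1/4, 51/4); label the merged cluster FZ
  updated: d(FZ,G)=43/2, d(FZ,P)=31
iteration 2: select FZ,G (d=43/2, Q=-123/2); attach at lengths (87/4, -1/4); label the merged cluster FGZ
  updated: d(FGZ,P)=37/4
iteration 3: select FGZ,P (d=37/4); attach at lengths (37/8, 37/8); label the merged cluster FGPZ
final tree: (((F:1/4,Z:51/4):87/4,G:-1/4):37/8,P:37/8)
total length: 175/4

175/4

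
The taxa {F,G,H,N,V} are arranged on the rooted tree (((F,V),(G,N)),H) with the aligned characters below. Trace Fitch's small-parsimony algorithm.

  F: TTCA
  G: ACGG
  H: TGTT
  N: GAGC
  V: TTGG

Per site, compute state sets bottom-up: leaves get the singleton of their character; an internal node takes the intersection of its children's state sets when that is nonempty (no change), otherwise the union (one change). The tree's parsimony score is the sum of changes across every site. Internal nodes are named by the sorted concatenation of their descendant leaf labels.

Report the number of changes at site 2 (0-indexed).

site 0, node FV: F={T} ∩ V={T} → {T} (+0)
site 0, node GN: G={A} ∪ N={G} → {A,G} (+1)
site 0, node FGNV: FV={T} ∪ GN={A,G} → {A,G,T} (+1)
site 0, node FGHNV: FGNV={A,G,T} ∩ H={T} → {T} (+0)
site 1, node FV: F={T} ∩ V={T} → {T} (+0)
site 1, node GN: G={C} ∪ N={A} → {A,C} (+1)
site 1, node FGNV: FV={T} ∪ GN={A,C} → {A,C,T} (+1)
site 1, node FGHNV: FGNV={A,C,T} ∪ H={G} → {A,C,G,T} (+1)
site 2, node FV: F={C} ∪ V={G} → {C,G} (+1)
site 2, node GN: G={G} ∩ N={G} → {G} (+0)
site 2, node FGNV: FV={C,G} ∩ GN={G} → {G} (+0)
site 2, node FGHNV: FGNV={G} ∪ H={T} → {G,T} (+1)
site 3, node FV: F={A} ∪ V={G} → {A,G} (+1)
site 3, node GN: G={G} ∪ N={C} → {C,G} (+1)
site 3, node FGNV: FV={A,G} ∩ GN={C,G} → {G} (+0)
site 3, node FGHNV: FGNV={G} ∪ H={T} → {G,T} (+1)
per-site changes: [2, 3, 2, 3]; total = 10

2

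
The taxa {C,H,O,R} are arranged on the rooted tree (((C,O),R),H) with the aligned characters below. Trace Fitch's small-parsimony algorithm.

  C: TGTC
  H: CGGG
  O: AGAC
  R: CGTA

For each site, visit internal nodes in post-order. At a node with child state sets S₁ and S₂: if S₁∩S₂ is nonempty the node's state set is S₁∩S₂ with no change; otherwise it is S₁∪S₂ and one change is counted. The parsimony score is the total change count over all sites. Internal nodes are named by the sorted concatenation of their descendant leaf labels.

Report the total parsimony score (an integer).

6

CO@0: {T} ∪ {A} = {A,T} (union, +1)
COR@0: {A,T} ∪ {C} = {A,C,T} (union, +1)
CHOR@0: {A,C,T} ∩ {C} = {C} (intersection, +0)
CO@1: {G} ∩ {G} = {G} (intersection, +0)
COR@1: {G} ∩ {G} = {G} (intersection, +0)
CHOR@1: {G} ∩ {G} = {G} (intersection, +0)
CO@2: {T} ∪ {A} = {A,T} (union, +1)
COR@2: {A,T} ∩ {T} = {T} (intersection, +0)
CHOR@2: {T} ∪ {G} = {G,T} (union, +1)
CO@3: {C} ∩ {C} = {C} (intersection, +0)
COR@3: {C} ∪ {A} = {A,C} (union, +1)
CHOR@3: {A,C} ∪ {G} = {A,C,G} (union, +1)
per-site changes: [2, 0, 2, 2]; total = 6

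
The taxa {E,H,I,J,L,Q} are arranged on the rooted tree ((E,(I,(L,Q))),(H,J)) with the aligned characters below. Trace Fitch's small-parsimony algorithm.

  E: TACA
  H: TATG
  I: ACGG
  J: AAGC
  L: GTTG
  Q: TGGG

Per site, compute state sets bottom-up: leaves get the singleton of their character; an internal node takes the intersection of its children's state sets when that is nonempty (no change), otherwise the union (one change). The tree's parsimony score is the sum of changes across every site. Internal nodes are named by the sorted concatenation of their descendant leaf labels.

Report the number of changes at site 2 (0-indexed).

3

site 0, node LQ: L={G} ∪ Q={T} → {G,T} (+1)
site 0, node ILQ: I={A} ∪ LQ={G,T} → {A,G,T} (+1)
site 0, node EILQ: E={T} ∩ ILQ={A,G,T} → {T} (+0)
site 0, node HJ: H={T} ∪ J={A} → {A,T} (+1)
site 0, node EHIJLQ: EILQ={T} ∩ HJ={A,T} → {T} (+0)
site 1, node LQ: L={T} ∪ Q={G} → {G,T} (+1)
site 1, node ILQ: I={C} ∪ LQ={G,T} → {C,G,T} (+1)
site 1, node EILQ: E={A} ∪ ILQ={C,G,T} → {A,C,G,T} (+1)
site 1, node HJ: H={A} ∩ J={A} → {A} (+0)
site 1, node EHIJLQ: EILQ={A,C,G,T} ∩ HJ={A} → {A} (+0)
site 2, node LQ: L={T} ∪ Q={G} → {G,T} (+1)
site 2, node ILQ: I={G} ∩ LQ={G,T} → {G} (+0)
site 2, node EILQ: E={C} ∪ ILQ={G} → {C,G} (+1)
site 2, node HJ: H={T} ∪ J={G} → {G,T} (+1)
site 2, node EHIJLQ: EILQ={C,G} ∩ HJ={G,T} → {G} (+0)
site 3, node LQ: L={G} ∩ Q={G} → {G} (+0)
site 3, node ILQ: I={G} ∩ LQ={G} → {G} (+0)
site 3, node EILQ: E={A} ∪ ILQ={G} → {A,G} (+1)
site 3, node HJ: H={G} ∪ J={C} → {C,G} (+1)
site 3, node EHIJLQ: EILQ={A,G} ∩ HJ={C,G} → {G} (+0)
per-site changes: [3, 3, 3, 2]; total = 11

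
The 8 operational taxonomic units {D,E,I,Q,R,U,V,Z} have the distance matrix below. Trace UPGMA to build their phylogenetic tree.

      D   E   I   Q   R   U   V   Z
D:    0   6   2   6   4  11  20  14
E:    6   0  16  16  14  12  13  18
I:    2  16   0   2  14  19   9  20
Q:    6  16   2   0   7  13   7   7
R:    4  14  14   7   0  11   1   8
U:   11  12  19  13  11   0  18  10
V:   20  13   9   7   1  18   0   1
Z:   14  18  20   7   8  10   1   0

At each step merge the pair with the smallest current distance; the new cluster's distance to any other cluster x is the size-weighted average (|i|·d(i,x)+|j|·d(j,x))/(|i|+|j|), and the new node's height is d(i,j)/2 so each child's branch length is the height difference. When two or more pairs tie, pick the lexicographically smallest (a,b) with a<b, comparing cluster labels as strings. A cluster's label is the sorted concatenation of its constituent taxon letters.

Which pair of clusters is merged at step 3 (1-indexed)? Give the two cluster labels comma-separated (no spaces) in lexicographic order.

DI,Q

iteration 1: select R,V (d=1); attach at lengths (1/2, 1/2); label the merged cluster RV
  updated: d(D,RV)=12, d(E,RV)=27/2, d(I,RV)=23/2, d(Q,RV)=7, d(RV,U)=29/2, d(RV,Z)=9/2
iteration 2: select D,I (d=2); attach at lengths (1, 1); label the merged cluster DI
  updated: d(DI,E)=11, d(DI,Q)=4, d(DI,RV)=47/4, d(DI,U)=15, d(DI,Z)=17
iteration 3: select DI,Q (d=4); attach at lengths (1, 2); label the merged cluster DIQ
  updated: d(DIQ,E)=38/3, d(DIQ,RV)=61/6, d(DIQ,U)=43/3, d(DIQ,Z)=41/3
iteration 4: select RV,Z (d=9/2); attach at lengths (7/4, 9/4); label the merged cluster RVZ
  updated: d(DIQ,RVZ)=34/3, d(E,RVZ)=15, d(RVZ,U)=13
iteration 5: select DIQ,RVZ (d=34/3); attach at lengths (11/3, 41/12); label the merged cluster DIQRVZ
  updated: d(DIQRVZ,E)=83/6, d(DIQRVZ,U)=41/3
iteration 6: select E,U (d=12); attach at lengths (6, 6); label the merged cluster EU
  updated: d(DIQRVZ,EU)=55/4
iteration 7: select DIQRVZ,EU (d=55/4); attach at lengths (29/24, 7/8); label the merged cluster DEIQRUVZ
final tree: ((((D:1,I:1):1,Q:2):11/3,((R:1/2,V:1/2):7/4,Z:9/4):41/12):29/24,(E:6,U:6):7/8)
total length: 187/6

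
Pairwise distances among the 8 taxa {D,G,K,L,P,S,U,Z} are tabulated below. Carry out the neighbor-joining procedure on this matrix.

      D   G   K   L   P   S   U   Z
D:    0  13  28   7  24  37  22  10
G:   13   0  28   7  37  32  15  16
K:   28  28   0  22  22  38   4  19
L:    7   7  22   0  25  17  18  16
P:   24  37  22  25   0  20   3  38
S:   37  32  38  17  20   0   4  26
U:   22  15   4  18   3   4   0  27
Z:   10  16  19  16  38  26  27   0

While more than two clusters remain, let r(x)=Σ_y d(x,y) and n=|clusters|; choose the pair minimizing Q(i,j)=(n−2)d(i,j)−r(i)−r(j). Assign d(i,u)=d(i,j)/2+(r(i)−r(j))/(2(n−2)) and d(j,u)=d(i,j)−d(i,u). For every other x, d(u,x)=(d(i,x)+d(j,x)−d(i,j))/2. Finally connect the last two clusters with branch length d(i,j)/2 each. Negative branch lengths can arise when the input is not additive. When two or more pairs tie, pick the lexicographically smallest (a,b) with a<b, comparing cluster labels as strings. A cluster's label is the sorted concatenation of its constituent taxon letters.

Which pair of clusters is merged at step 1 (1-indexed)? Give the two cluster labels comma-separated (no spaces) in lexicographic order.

P,U

1. join P+U (d=3, Q=-244) ⇒ PU; edges |P|=47/6, |U|=-29/6
  updated: d(D,PU)=43/2, d(G,PU)=49/2, d(K,PU)=23/2, d(L,PU)=20, d(PU,S)=21/2, d(PU,Z)=31
2. join PU+S (d=21/2, Q=-227) ⇒ PSU; edges |PU|=11/10, |S|=47/5
  updated: d(D,PSU)=24, d(G,PSU)=23, d(K,PSU)=39/2, d(L,PSU)=53/4, d(PSU,Z)=93/4
3. join K+PSU (d=39/2, Q=-283/2) ⇒ KPSU; edges |K|=183/16, |PSU|=129/16
  updated: d(D,KPSU)=65/4, d(G,KPSU)=63/4, d(KPSU,L)=63/8, d(KPSU,Z)=91/8
4. join KPSU+Z (d=91/8, Q=-141/2) ⇒ KPSUZ; edges |KPSU|=16/3, |Z|=145/24
  updated: d(D,KPSUZ)=119/16, d(G,KPSUZ)=163/16, d(KPSUZ,L)=25/4
5. join D+KPSUZ (d=119/16, Q=-583/16) ⇒ DKPSUZ; edges |D|=295/64, |KPSUZ|=181/64
  updated: d(DKPSUZ,G)=63/8, d(DKPSUZ,L)=93/32
6. join DKPSUZ+G (d=63/8, Q=-569/32) ⇒ DGKPSUZ; edges |DKPSUZ|=121/64, |G|=383/64
  updated: d(DGKPSUZ,L)=65/64
7. join DGKPSUZ+L (d=65/64) ⇒ DGKLPSUZ; edges |DGKPSUZ|=65/128, |L|=65/128
final tree: (((D:295/64,((K:183/16,((P:47/6,U:-29/6):11/10,S:47/5):129/16):16/3,Z:145/24):181/64):121/64,G:383/64):65/128,L:65/128)
total length: 3885/64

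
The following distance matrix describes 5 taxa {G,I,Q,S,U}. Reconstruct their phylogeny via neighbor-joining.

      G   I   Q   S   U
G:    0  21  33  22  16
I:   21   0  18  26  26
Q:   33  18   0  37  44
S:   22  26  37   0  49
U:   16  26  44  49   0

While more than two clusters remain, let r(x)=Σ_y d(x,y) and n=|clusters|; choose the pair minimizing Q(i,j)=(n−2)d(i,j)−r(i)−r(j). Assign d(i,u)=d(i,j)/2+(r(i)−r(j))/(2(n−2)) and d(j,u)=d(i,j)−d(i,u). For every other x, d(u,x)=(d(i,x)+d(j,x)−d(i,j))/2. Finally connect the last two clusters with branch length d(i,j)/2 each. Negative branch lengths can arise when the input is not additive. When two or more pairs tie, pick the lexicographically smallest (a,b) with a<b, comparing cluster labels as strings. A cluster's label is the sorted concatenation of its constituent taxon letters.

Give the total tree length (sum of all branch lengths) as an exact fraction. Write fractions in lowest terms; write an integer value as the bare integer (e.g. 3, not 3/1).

66

1. join G+U (d=16, Q=-179) ⇒ GU; edges |G|=5/6, |U|=91/6
  updated: d(GU,I)=31/2, d(GU,Q)=61/2, d(GU,S)=55/2
2. join GU+S (d=55/2, Q=-109) ⇒ GSU; edges |GU|=19/2, |S|=18
  updated: d(GSU,I)=7, d(GSU,Q)=20
3. join GSU+I (d=7, Q=-45) ⇒ GISU; edges |GSU|=9/2, |I|=5/2
  updated: d(GISU,Q)=31/2
4. join GISU+Q (d=31/2) ⇒ GIQSU; edges |GISU|=31/4, |Q|=31/4
final tree: ((((G:5/6,U:91/6):19/2,S:18):9/2,I:5/2):31/4,Q:31/4)
total length: 66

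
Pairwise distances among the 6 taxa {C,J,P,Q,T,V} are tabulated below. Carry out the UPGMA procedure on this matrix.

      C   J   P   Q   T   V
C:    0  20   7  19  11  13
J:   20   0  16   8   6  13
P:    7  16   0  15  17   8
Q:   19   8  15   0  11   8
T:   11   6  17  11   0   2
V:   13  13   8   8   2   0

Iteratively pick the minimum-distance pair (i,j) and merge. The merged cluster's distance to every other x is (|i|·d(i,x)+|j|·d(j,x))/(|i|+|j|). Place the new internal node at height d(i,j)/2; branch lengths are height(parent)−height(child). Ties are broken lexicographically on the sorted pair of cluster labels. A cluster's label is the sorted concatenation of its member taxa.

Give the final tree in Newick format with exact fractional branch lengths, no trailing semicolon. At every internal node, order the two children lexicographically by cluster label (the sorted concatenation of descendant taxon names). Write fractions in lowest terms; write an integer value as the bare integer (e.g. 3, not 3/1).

1. join T+V (d=2) ⇒ TV; edges |T|=1, |V|=1
  updated: d(C,TV)=12, d(J,TV)=19/2, d(P,TV)=25/2, d(Q,TV)=19/2
2. join C+P (d=7) ⇒ CP; edges |C|=7/2, |P|=7/2
  updated: d(CP,J)=18, d(CP,Q)=17, d(CP,TV)=49/4
3. join J+Q (d=8) ⇒ JQ; edges |J|=4, |Q|=4
  updated: d(CP,JQ)=35/2, d(JQ,TV)=19/2
4. join JQ+TV (d=19/2) ⇒ JQTV; edges |JQ|=3/4, |TV|=15/4
  updated: d(CP,JQTV)=119/8
5. join CP+JQTV (d=119/8) ⇒ CJPQTV; edges |CP|=63/16, |JQTV|=43/16
final tree: ((C:7/2,P:7/2):63/16,((J:4,Q:4):3/4,(T:1,V:1):15/4):43/16)
total length: 225/8

((C:7/2,P:7/2):63/16,((J:4,Q:4):3/4,(T:1,V:1):15/4):43/16)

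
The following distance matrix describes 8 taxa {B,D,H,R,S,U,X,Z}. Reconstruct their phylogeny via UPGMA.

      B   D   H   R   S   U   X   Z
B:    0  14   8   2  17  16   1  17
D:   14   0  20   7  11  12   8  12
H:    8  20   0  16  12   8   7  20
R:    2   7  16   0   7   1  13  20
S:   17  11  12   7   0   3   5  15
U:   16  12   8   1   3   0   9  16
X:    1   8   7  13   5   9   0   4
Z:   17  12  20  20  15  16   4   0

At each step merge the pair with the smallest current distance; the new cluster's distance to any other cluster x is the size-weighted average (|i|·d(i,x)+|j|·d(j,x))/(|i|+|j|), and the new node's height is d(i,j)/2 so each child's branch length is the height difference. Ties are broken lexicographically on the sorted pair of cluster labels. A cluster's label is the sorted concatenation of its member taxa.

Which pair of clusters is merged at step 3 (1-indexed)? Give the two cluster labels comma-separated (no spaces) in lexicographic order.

RU,S

iteration 1: select B,X (d=1); attach at lengths (1/2, 1/2); label the merged cluster BX
  updated: d(BX,D)=11, d(BX,H)=15/2, d(BX,R)=15/2, d(BX,S)=11, d(BX,U)=25/2, d(BX,Z)=21/2
iteration 2: select R,U (d=1); attach at lengths (1/2, 1/2); label the merged cluster RU
  updated: d(BX,RU)=10, d(D,RU)=19/2, d(H,RU)=12, d(RU,S)=5, d(RU,Z)=18
iteration 3: select RU,S (d=5); attach at lengths (2, 5/2); label the merged cluster RSU
  updated: d(BX,RSU)=31/3, d(D,RSU)=10, d(H,RSU)=12, d(RSU,Z)=17
iteration 4: select BX,H (d=15/2); attach at lengths (13/4, 15/4); label the merged cluster BHX
  updated: d(BHX,D)=14, d(BHX,RSU)=98/9, d(BHX,Z)=41/3
iteration 5: select D,RSU (d=10); attach at lengths (5, 5/2); label the merged cluster DRSU
  updated: d(BHX,DRSU)=35/3, d(DRSU,Z)=63/4
iteration 6: select BHX,DRSU (d=35/3); attach at lengths (25/12, 5/6); label the merged cluster BDHRSUX
  updated: d(BDHRSUX,Z)=104/7
iteration 7: select BDHRSUX,Z (d=104/7); attach at lengths (67/42, 52/7); label the merged cluster BDHRSUXZ
final tree: ((((B:1/2,X:1/2):13/4,H:15/4):25/12,(D:5,((R:1/2,U:1/2):2,S:5/2):5/2):5/6):67/42,Z:52/7)
total length: 2767/84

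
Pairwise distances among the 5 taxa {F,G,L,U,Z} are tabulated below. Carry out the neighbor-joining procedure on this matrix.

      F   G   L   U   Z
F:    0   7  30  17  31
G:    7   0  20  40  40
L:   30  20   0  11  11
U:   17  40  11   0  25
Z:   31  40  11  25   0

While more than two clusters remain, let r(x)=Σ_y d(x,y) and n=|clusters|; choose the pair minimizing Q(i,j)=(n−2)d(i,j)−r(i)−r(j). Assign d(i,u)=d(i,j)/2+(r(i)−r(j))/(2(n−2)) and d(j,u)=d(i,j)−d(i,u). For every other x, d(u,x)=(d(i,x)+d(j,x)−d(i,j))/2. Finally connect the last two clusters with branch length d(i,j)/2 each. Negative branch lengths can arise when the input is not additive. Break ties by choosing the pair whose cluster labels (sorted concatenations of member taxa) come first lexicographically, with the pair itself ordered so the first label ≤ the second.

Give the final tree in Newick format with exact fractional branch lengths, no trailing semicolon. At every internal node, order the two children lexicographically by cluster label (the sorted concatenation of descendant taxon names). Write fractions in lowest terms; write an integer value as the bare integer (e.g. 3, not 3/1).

((((F:-1/6,G:43/6):135/8,U:65/8):35/8,L:-5/8):93/16,Z:93/16)

1. join F+G (d=7, Q=-171) ⇒ FG; edges |F|=-1/6, |G|=43/6
  updated: d(FG,L)=43/2, d(FG,U)=25, d(FG,Z)=32
2. join FG+U (d=25, Q=-179/2) ⇒ FGU; edges |FG|=135/8, |U|=65/8
  updated: d(FGU,L)=15/4, d(FGU,Z)=16
3. join FGU+L (d=15/4, Q=-123/4) ⇒ FGLU; edges |FGU|=35/8, |L|=-5/8
  updated: d(FGLU,Z)=93/8
4. join FGLU+Z (d=93/8) ⇒ FGLUZ; edges |FGLU|=93/16, |Z|=93/16
final tree: ((((F:-1/6,G:43/6):135/8,U:65/8):35/8,L:-5/8):93/16,Z:93/16)
total length: 379/8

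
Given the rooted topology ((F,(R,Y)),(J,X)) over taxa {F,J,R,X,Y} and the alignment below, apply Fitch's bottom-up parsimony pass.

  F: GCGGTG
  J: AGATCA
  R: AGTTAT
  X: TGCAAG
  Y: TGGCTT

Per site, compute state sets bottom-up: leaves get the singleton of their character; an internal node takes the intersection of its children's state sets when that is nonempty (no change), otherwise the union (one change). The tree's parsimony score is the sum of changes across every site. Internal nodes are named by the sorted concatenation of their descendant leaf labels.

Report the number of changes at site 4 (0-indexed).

3

site 0, node RY: R={A} ∪ Y={T} → {A,T} (+1)
site 0, node FRY: F={G} ∪ RY={A,T} → {A,G,T} (+1)
site 0, node JX: J={A} ∪ X={T} → {A,T} (+1)
site 0, node FJRXY: FRY={A,G,T} ∩ JX={A,T} → {A,T} (+0)
site 1, node RY: R={G} ∩ Y={G} → {G} (+0)
site 1, node FRY: F={C} ∪ RY={G} → {C,G} (+1)
site 1, node JX: J={G} ∩ X={G} → {G} (+0)
site 1, node FJRXY: FRY={C,G} ∩ JX={G} → {G} (+0)
site 2, node RY: R={T} ∪ Y={G} → {G,T} (+1)
site 2, node FRY: F={G} ∩ RY={G,T} → {G} (+0)
site 2, node JX: J={A} ∪ X={C} → {A,C} (+1)
site 2, node FJRXY: FRY={G} ∪ JX={A,C} → {A,C,G} (+1)
site 3, node RY: R={T} ∪ Y={C} → {C,T} (+1)
site 3, node FRY: F={G} ∪ RY={C,T} → {C,G,T} (+1)
site 3, node JX: J={T} ∪ X={A} → {A,T} (+1)
site 3, node FJRXY: FRY={C,G,T} ∩ JX={A,T} → {T} (+0)
site 4, node RY: R={A} ∪ Y={T} → {A,T} (+1)
site 4, node FRY: F={T} ∩ RY={A,T} → {T} (+0)
site 4, node JX: J={C} ∪ X={A} → {A,C} (+1)
site 4, node FJRXY: FRY={T} ∪ JX={A,C} → {A,C,T} (+1)
site 5, node RY: R={T} ∩ Y={T} → {T} (+0)
site 5, node FRY: F={G} ∪ RY={T} → {G,T} (+1)
site 5, node JX: J={A} ∪ X={G} → {A,G} (+1)
site 5, node FJRXY: FRY={G,T} ∩ JX={A,G} → {G} (+0)
per-site changes: [3, 1, 3, 3, 3, 2]; total = 15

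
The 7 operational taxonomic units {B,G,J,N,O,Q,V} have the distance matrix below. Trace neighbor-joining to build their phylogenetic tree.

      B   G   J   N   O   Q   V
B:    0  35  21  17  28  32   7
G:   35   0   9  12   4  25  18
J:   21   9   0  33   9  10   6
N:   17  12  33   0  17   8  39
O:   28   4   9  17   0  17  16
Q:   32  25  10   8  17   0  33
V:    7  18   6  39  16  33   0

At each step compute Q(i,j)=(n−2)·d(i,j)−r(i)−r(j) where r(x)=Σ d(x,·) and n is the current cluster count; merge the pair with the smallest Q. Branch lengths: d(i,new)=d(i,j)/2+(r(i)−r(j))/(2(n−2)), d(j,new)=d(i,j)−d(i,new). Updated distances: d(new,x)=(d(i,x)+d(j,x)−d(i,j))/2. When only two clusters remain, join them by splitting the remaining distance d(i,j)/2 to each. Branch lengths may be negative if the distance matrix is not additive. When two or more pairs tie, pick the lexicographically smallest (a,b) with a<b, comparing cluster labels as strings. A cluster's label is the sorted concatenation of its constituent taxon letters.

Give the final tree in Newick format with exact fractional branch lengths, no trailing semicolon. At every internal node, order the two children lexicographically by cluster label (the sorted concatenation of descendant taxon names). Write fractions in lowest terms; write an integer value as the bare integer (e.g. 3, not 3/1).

(((((B:28/5,V:7/5):235/24,J:5/24):45/8,(N:75/16,Q:53/16):19/2):9/4,G:47/16):17/32,O:17/32)

iteration 1: select B,V (d=7, Q=-224); attach at lengths (28/5, 7/5); label the merged cluster BV
  updated: d(BV,G)=23, d(BV,J)=10, d(BV,N)=49/2, d(BV,O)=37/2, d(BV,Q)=29
iteration 2: select N,Q (d=8, Q=-303/2); attach at lengths (75/16, 53/16); label the merged cluster NQ
  updated: d(BV,NQ)=91/4, d(G,NQ)=29/2, d(J,NQ)=35/2, d(NQ,O)=13
iteration 3: select BV,J (d=10, Q=-359/4); attach at lengths (235/24, 5/24); label the merged cluster BJV
  updated: d(BJV,G)=11, d(BJV,NQ)=121/8, d(BJV,O)=35/4
iteration 4: select BJV,NQ (d=121/8, Q=-189/4); attach at lengths (45/8, 19/2); label the merged cluster BJNQV
  updated: d(BJNQV,G)=83/16, d(BJNQV,O)=53/16
iteration 5: select BJNQV,G (d=83/16, Q=-25/2); attach at lengths (9/4, 47/16); label the merged cluster BGJNQV
  updated: d(BGJNQV,O)=17/16
iteration 6: select BGJNQV,O (d=17/16); attach at lengths (17/32, 17/32); label the merged cluster BGJNOQV
final tree: (((((B:28/5,V:7/5):235/24,J:5/24):45/8,(N:75/16,Q:53/16):19/2):9/4,G:47/16):17/32,O:17/32)
total length: 371/8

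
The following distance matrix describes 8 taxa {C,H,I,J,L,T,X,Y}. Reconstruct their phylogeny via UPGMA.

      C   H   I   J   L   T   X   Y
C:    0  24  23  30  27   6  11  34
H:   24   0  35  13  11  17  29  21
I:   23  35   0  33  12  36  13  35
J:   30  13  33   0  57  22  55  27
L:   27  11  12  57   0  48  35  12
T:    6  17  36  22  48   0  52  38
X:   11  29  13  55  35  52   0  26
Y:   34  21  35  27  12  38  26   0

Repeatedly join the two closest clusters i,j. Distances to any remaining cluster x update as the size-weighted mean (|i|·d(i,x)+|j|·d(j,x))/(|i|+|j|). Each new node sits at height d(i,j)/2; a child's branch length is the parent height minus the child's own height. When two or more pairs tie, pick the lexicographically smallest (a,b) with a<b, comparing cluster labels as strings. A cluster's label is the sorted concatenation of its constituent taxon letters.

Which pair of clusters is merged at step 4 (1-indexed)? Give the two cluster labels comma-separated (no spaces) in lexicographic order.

HL,Y

step 1: merge (C,T) at d=6; branch lengths C→3, T→3; new cluster CT
  updated: d(CT,H)=41/2, d(CT,I)=59/2, d(CT,J)=26, d(CT,L)=75/2, d(CT,X)=63/2, d(CT,Y)=36
step 2: merge (H,L) at d=11; branch lengths H→11/2, L→11/2; new cluster HL
  updated: d(CT,HL)=29, d(HL,I)=47/2, d(HL,J)=35, d(HL,X)=32, d(HL,Y)=33/2
step 3: merge (I,X) at d=13; branch lengths I→13/2, X→13/2; new cluster IX
  updated: d(CT,IX)=61/2, d(HL,IX)=111/4, d(IX,J)=44, d(IX,Y)=61/2
step 4: merge (HL,Y) at d=33/2; branch lengths HL→11/4, Y→33/4; new cluster HLY
  updated: d(CT,HLY)=94/3, d(HLY,IX)=86/3, d(HLY,J)=97/3
step 5: merge (CT,J) at d=26; branch lengths CT→10, J→13; new cluster CJT
  updated: d(CJT,HLY)=95/3, d(CJT,IX)=35
step 6: merge (HLY,IX) at d=86/3; branch lengths HLY→73/12, IX→47/6; new cluster HILXY
  updated: d(CJT,HILXY)=33
step 7: merge (CJT,HILXY) at d=33; branch lengths CJT→7/2, HILXY→13/6; new cluster CHIJLTXY
final tree: (((C:3,T:3):10,J:13):7/2,(((H:11/2,L:11/2):11/4,Y:33/4):73/12,(I:13/2,X:13/2):47/6):13/6)
total length: 1003/12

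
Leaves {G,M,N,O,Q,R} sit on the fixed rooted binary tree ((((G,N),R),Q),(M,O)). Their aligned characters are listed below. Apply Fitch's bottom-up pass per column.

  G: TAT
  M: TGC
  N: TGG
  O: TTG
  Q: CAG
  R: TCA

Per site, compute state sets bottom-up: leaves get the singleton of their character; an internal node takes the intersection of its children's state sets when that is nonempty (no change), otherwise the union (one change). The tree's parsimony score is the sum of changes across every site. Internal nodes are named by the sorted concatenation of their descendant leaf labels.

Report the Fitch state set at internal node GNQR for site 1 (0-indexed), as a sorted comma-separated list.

A

[col 0] GN: children G:{T}, N:{T} ∩→ {T}; cost 0
[col 0] GNR: children GN:{T}, R:{T} ∩→ {T}; cost 0
[col 0] GNQR: children GNR:{T}, Q:{C} ∪→ {C,T}; cost 1
[col 0] MO: children M:{T}, O:{T} ∩→ {T}; cost 0
[col 0] GMNOQR: children GNQR:{C,T}, MO:{T} ∩→ {T}; cost 0
[col 1] GN: children G:{A}, N:{G} ∪→ {A,G}; cost 1
[col 1] GNR: children GN:{A,G}, R:{C} ∪→ {A,C,G}; cost 1
[col 1] GNQR: children GNR:{A,C,G}, Q:{A} ∩→ {A}; cost 0
[col 1] MO: children M:{G}, O:{T} ∪→ {G,T}; cost 1
[col 1] GMNOQR: children GNQR:{A}, MO:{G,T} ∪→ {A,G,T}; cost 1
[col 2] GN: children G:{T}, N:{G} ∪→ {G,T}; cost 1
[col 2] GNR: children GN:{G,T}, R:{A} ∪→ {A,G,T}; cost 1
[col 2] GNQR: children GNR:{A,G,T}, Q:{G} ∩→ {G}; cost 0
[col 2] MO: children M:{C}, O:{G} ∪→ {C,G}; cost 1
[col 2] GMNOQR: children GNQR:{G}, MO:{C,G} ∩→ {G}; cost 0
per-site changes: [1, 4, 3]; total = 8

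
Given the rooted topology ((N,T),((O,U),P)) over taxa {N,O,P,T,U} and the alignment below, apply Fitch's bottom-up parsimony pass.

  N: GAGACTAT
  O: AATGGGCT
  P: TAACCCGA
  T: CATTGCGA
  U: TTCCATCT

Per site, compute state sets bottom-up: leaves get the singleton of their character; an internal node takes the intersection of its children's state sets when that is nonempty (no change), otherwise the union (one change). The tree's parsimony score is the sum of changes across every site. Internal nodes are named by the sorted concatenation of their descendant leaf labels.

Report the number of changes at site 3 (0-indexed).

NT@0: {G} ∪ {C} = {C,G} (union, +1)
OU@0: {A} ∪ {T} = {A,T} (union, +1)
OPU@0: {A,T} ∩ {T} = {T} (intersection, +0)
NOPTU@0: {C,G} ∪ {T} = {C,G,T} (union, +1)
NT@1: {A} ∩ {A} = {A} (intersection, +0)
OU@1: {A} ∪ {T} = {A,T} (union, +1)
OPU@1: {A,T} ∩ {A} = {A} (intersection, +0)
NOPTU@1: {A} ∩ {A} = {A} (intersection, +0)
NT@2: {G} ∪ {T} = {G,T} (union, +1)
OU@2: {T} ∪ {C} = {C,T} (union, +1)
OPU@2: {C,T} ∪ {A} = {A,C,T} (union, +1)
NOPTU@2: {G,T} ∩ {A,C,T} = {T} (intersection, +0)
NT@3: {A} ∪ {T} = {A,T} (union, +1)
OU@3: {G} ∪ {C} = {C,G} (union, +1)
OPU@3: {C,G} ∩ {C} = {C} (intersection, +0)
NOPTU@3: {A,T} ∪ {C} = {A,C,T} (union, +1)
NT@4: {C} ∪ {G} = {C,G} (union, +1)
OU@4: {G} ∪ {A} = {A,G} (union, +1)
OPU@4: {A,G} ∪ {C} = {A,C,G} (union, +1)
NOPTU@4: {C,G} ∩ {A,C,G} = {C,G} (intersection, +0)
NT@5: {T} ∪ {C} = {C,T} (union, +1)
OU@5: {G} ∪ {T} = {G,T} (union, +1)
OPU@5: {G,T} ∪ {C} = {C,G,T} (union, +1)
NOPTU@5: {C,T} ∩ {C,G,T} = {C,T} (intersection, +0)
NT@6: {A} ∪ {G} = {A,G} (union, +1)
OU@6: {C} ∩ {C} = {C} (intersection, +0)
OPU@6: {C} ∪ {G} = {C,G} (union, +1)
NOPTU@6: {A,G} ∩ {C,G} = {G} (intersection, +0)
NT@7: {T} ∪ {A} = {A,T} (union, +1)
OU@7: {T} ∩ {T} = {T} (intersection, +0)
OPU@7: {T} ∪ {A} = {A,T} (union, +1)
NOPTU@7: {A,T} ∩ {A,T} = {A,T} (intersection, +0)
per-site changes: [3, 1, 3, 3, 3, 3, 2, 2]; total = 20

3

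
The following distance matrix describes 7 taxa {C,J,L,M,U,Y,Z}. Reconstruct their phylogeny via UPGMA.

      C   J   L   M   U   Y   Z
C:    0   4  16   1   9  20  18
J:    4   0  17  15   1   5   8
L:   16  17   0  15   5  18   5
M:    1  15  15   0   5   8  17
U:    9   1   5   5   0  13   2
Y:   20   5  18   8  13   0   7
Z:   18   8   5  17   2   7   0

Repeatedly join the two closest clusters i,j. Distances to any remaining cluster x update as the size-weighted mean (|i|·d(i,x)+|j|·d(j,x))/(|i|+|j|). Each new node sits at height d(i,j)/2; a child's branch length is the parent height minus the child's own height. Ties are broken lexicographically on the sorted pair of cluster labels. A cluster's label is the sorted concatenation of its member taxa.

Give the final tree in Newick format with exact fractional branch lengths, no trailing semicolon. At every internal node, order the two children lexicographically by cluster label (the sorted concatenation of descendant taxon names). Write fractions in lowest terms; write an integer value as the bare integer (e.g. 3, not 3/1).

1. join C+M (d=1) ⇒ CM; edges |C|=1/2, |M|=1/2
  updated: d(CM,J)=19/2, d(CM,L)=31/2, d(CM,U)=7, d(CM,Y)=14, d(CM,Z)=35/2
2. join J+U (d=1) ⇒ JU; edges |J|=1/2, |U|=1/2
  updated: d(CM,JU)=33/4, d(JU,L)=11, d(JU,Y)=9, d(JU,Z)=5
3. join JU+Z (d=5) ⇒ JUZ; edges |JU|=2, |Z|=5/2
  updated: d(CM,JUZ)=34/3, d(JUZ,L)=9, d(JUZ,Y)=25/3
4. join JUZ+Y (d=25/3) ⇒ JUYZ; edges |JUZ|=5/3, |Y|=25/6
  updated: d(CM,JUYZ)=12, d(JUYZ,L)=45/4
5. join JUYZ+L (d=45/4) ⇒ JLUYZ; edges |JUYZ|=35/24, |L|=45/8
  updated: d(CM,JLUYZ)=127/10
6. join CM+JLUYZ (d=127/10) ⇒ CJLMUYZ; edges |CM|=117/20, |JLUYZ|=29/40
final tree: ((C:1/2,M:1/2):117/20,((((J:1/2,U:1/2):2,Z:5/2):5/3,Y:25/6):35/24,L:45/8):29/40)
total length: 3119/120

((C:1/2,M:1/2):117/20,((((J:1/2,U:1/2):2,Z:5/2):5/3,Y:25/6):35/24,L:45/8):29/40)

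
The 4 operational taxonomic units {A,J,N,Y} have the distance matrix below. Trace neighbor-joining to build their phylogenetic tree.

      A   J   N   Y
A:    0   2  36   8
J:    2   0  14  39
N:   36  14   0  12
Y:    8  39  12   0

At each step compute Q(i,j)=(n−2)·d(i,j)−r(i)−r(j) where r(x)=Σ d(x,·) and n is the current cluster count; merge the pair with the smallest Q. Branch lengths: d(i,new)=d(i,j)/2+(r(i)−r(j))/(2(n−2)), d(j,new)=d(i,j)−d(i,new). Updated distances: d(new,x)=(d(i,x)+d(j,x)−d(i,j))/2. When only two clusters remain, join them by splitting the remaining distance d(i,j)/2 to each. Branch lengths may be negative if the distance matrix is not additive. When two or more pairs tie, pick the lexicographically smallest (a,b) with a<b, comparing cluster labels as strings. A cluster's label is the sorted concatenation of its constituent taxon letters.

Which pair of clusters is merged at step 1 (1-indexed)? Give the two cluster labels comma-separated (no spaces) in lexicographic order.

iteration 1: select A,J (d=2, Q=-97); attach at lengths (-5/4, 13/4); label the merged cluster AJ
  updated: d(AJ,N)=24, d(AJ,Y)=45/2
iteration 2: select AJ,N (d=24, Q=-117/2); attach at lengths (69/4, 27/4); label the merged cluster AJN
  updated: d(AJN,Y)=21/4
iteration 3: select AJN,Y (d=21/4); attach at lengths (21/8, 21/8); label the merged cluster AJNY
final tree: (((A:-5/4,J:13/4):69/4,N:27/4):21/8,Y:21/8)
total length: 125/4

A,J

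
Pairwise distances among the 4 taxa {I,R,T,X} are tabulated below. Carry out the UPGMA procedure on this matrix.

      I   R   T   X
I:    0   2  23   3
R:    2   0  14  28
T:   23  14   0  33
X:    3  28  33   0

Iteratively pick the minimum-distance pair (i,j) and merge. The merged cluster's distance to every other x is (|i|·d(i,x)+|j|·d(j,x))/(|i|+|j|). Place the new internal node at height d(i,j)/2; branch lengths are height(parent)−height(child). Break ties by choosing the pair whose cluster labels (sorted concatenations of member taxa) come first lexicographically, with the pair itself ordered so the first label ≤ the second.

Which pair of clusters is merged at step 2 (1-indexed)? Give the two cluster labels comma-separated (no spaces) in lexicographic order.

step 1: merge (I,R) at d=2; branch lengths I→1, R→1; new cluster IR
  updated: d(IR,T)=37/2, d(IR,X)=31/2
step 2: merge (IR,X) at d=31/2; branch lengths IR→27/4, X→31/4; new cluster IRX
  updated: d(IRX,T)=70/3
step 3: merge (IRX,T) at d=70/3; branch lengths IRX→47/12, T→35/3; new cluster IRTX
final tree: (((I:1,R:1):27/4,X:31/4):47/12,T:35/3)
total length: 385/12

IR,X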